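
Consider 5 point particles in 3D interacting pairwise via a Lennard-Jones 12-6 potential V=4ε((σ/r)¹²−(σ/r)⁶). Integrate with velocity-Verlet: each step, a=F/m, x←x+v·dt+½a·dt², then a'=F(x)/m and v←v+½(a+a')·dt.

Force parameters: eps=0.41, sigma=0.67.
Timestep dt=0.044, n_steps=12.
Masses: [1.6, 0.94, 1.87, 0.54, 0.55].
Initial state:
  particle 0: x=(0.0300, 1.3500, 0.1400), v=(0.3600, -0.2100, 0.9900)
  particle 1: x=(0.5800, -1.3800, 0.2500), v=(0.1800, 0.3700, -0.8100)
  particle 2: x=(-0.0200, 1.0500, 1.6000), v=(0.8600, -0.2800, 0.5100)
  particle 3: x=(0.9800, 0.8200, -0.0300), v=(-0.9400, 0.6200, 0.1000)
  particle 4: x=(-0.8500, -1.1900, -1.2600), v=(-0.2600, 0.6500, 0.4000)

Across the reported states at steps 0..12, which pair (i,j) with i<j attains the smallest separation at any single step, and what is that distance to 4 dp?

pair (0,3), distance 0.6777

step 0: x0=(0.0300, 1.3500, 0.1400) x1=(0.5800, -1.3800, 0.2500) x2=(-0.0200, 1.0500, 1.6000) x3=(0.9800, 0.8200, -0.0300) x4=(-0.8500, -1.1900, -1.2600)
step 1: x0=(0.0461, 1.3406, 0.1836) x1=(0.5879, -1.3637, 0.2144) x2=(0.0178, 1.0377, 1.6224) x3=(0.9380, 0.8476, -0.0255) x4=(-0.8614, -1.1614, -1.2424)
step 2: x0=(0.0627, 1.3309, 0.2270) x1=(0.5958, -1.3474, 0.1787) x2=(0.0557, 1.0254, 1.6447) x3=(0.8942, 0.8762, -0.0205) x4=(-0.8729, -1.1328, -1.2248)
step 3: x0=(0.0802, 1.3207, 0.2703) x1=(0.6037, -1.3311, 0.1430) x2=(0.0935, 1.0131, 1.6670) x3=(0.8479, 0.9062, -0.0147) x4=(-0.8843, -1.1042, -1.2071)
step 4: x0=(0.0988, 1.3099, 0.3133) x1=(0.6116, -1.3148, 0.1074) x2=(0.1314, 1.0008, 1.6892) x3=(0.7982, 0.9380, -0.0077) x4=(-0.8956, -1.0756, -1.1895)
step 5: x0=(0.1189, 1.2983, 0.3557) x1=(0.6195, -1.2985, 0.0717) x2=(0.1693, 0.9886, 1.7113) x3=(0.7442, 0.9720, 0.0013) x4=(-0.9070, -1.0470, -1.1718)
step 6: x0=(0.1401, 1.2861, 0.3976) x1=(0.6274, -1.2821, 0.0360) x2=(0.2071, 0.9763, 1.7333) x3=(0.6869, 1.0077, 0.0123) x4=(-0.9183, -1.0184, -1.1541)
step 7: x0=(0.1593, 1.2748, 0.4409) x1=(0.6352, -1.2658, 0.0003) x2=(0.2450, 0.9641, 1.7551) x3=(0.6354, 1.0405, 0.0193) x4=(-0.9297, -0.9898, -1.1364)
step 8: x0=(0.1686, 1.2684, 0.4932) x1=(0.6431, -1.2494, -0.0354) x2=(0.2829, 0.9519, 1.7769) x3=(0.6134, 1.0587, 0.0001) x4=(-0.9410, -0.9612, -1.1187)
step 9: x0=(0.1728, 1.2644, 0.5513) x1=(0.6509, -1.2331, -0.0711) x2=(0.3207, 0.9397, 1.7985) x3=(0.6064, 1.0698, -0.0357) x4=(-0.9522, -0.9326, -1.1009)
step 10: x0=(0.1772, 1.2603, 0.6094) x1=(0.6587, -1.2167, -0.1068) x2=(0.3586, 0.9276, 1.8200) x3=(0.5990, 1.0811, -0.0710) x4=(-0.9635, -0.9040, -1.0832)
step 11: x0=(0.1825, 1.2558, 0.6662) x1=(0.6665, -1.2003, -0.1426) x2=(0.3964, 0.9155, 1.8413) x3=(0.5890, 1.0935, -0.1020) x4=(-0.9747, -0.8754, -1.0654)
step 12: x0=(0.1885, 1.2509, 0.7219) x1=(0.6743, -1.1839, -0.1783) x2=(0.4342, 0.9035, 1.8624) x3=(0.5769, 1.1067, -0.1288) x4=(-0.9858, -0.8468, -1.0476)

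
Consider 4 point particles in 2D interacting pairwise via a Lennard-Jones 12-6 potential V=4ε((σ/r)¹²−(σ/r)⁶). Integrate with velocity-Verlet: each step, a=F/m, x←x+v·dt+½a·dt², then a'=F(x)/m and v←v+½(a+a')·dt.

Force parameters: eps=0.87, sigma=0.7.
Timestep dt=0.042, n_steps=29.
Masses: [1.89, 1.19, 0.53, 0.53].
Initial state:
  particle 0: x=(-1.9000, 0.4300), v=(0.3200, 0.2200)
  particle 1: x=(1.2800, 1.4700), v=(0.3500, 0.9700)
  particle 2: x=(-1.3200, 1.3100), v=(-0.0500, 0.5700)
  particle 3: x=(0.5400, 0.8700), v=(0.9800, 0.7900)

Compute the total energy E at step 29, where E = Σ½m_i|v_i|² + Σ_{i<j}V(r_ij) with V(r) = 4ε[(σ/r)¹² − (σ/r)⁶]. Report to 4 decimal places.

step 0: x0=(-1.9000, 0.4300) x1=(1.2800, 1.4700) x2=(-1.3200, 1.3100) x3=(0.5400, 0.8700)
step 1: x0=(-1.8862, 0.4398) x1=(1.2933, 1.5096) x2=(-1.3233, 1.3320) x3=(0.5842, 0.9057)
step 2: x0=(-1.8717, 0.4507) x1=(1.3038, 1.5468) x2=(-1.3291, 1.3500) x3=(0.6348, 0.9469)
step 3: x0=(-1.8565, 0.4627) x1=(1.3110, 1.5811) x2=(-1.3372, 1.3639) x3=(0.6925, 0.9946)
step 4: x0=(-1.8406, 0.4760) x1=(1.3151, 1.6124) x2=(-1.3479, 1.3734) x3=(0.7571, 1.0489)
step 5: x0=(-1.8239, 0.4906) x1=(1.3185, 1.6431) x2=(-1.3611, 1.3781) x3=(0.8232, 1.1048)
step 6: x0=(-1.8064, 0.5068) x1=(1.3337, 1.6865) x2=(-1.3771, 1.3772) x3=(0.8629, 1.1319)
step 7: x0=(-1.7881, 0.5248) x1=(1.3617, 1.7451) x2=(-1.3964, 1.3699) x3=(0.8737, 1.1251)
step 8: x0=(-1.7687, 0.5450) x1=(1.3894, 1.8033) x2=(-1.4192, 1.3547) x3=(0.8851, 1.1192)
step 9: x0=(-1.7482, 0.5677) x1=(1.4146, 1.8580) x2=(-1.4459, 1.3305) x3=(0.9022, 1.1209)
step 10: x0=(-1.7269, 0.5924) x1=(1.4374, 1.9093) x2=(-1.4753, 1.2994) x3=(0.9248, 1.1306)
step 11: x0=(-1.7075, 0.6120) x1=(1.4580, 1.9573) x2=(-1.4982, 1.2865) x3=(0.9520, 1.1474)
step 12: x0=(-1.6950, 0.6091) x1=(1.4768, 2.0024) x2=(-1.4963, 1.3534) x3=(0.9833, 1.1708)
step 13: x0=(-1.6830, 0.6046) x1=(1.4939, 2.0447) x2=(-1.4927, 1.4265) x3=(1.0184, 1.2005)
step 14: x0=(-1.6703, 0.6026) x1=(1.5095, 2.0842) x2=(-1.4913, 1.4906) x3=(1.0570, 1.2366)
step 15: x0=(-1.6572, 0.6032) x1=(1.5234, 2.1207) x2=(-1.4916, 1.5454) x3=(1.0992, 1.2794)
step 16: x0=(-1.6437, 0.6059) x1=(1.5357, 2.1539) x2=(-1.4933, 1.5926) x3=(1.1451, 1.3295)
step 17: x0=(-1.6299, 0.6103) x1=(1.5462, 2.1834) x2=(-1.4960, 1.6336) x3=(1.1948, 1.3879)
step 18: x0=(-1.6159, 0.6162) x1=(1.5549, 2.2088) x2=(-1.4993, 1.6693) x3=(1.2486, 1.4554)
step 19: x0=(-1.6017, 0.6234) x1=(1.5626, 2.2316) x2=(-1.5031, 1.7005) x3=(1.3049, 1.5289)
step 20: x0=(-1.5875, 0.6318) x1=(1.5735, 2.2632) x2=(-1.5072, 1.7277) x3=(1.3538, 1.5827)
step 21: x0=(-1.5732, 0.6411) x1=(1.5932, 2.3223) x2=(-1.5117, 1.7512) x3=(1.3828, 1.5746)
step 22: x0=(-1.5588, 0.6514) x1=(1.6134, 2.3829) x2=(-1.5163, 1.7714) x3=(1.4109, 1.5632)
step 23: x0=(-1.5444, 0.6626) x1=(1.6326, 2.4395) x2=(-1.5210, 1.7883) x3=(1.4412, 1.5609)
step 24: x0=(-1.5300, 0.6747) x1=(1.6509, 2.4919) x2=(-1.5258, 1.8021) x3=(1.4735, 1.5679)
step 25: x0=(-1.5156, 0.6877) x1=(1.6684, 2.5407) x2=(-1.5305, 1.8127) x3=(1.5074, 1.5831)
step 26: x0=(-1.5012, 0.7015) x1=(1.6855, 2.5863) x2=(-1.5353, 1.8201) x3=(1.5425, 1.6054)
step 27: x0=(-1.4868, 0.7163) x1=(1.7021, 2.6290) x2=(-1.5399, 1.8243) x3=(1.5785, 1.6341)
step 28: x0=(-1.4724, 0.7321) x1=(1.7184, 2.6690) x2=(-1.5444, 1.8251) x3=(1.6152, 1.6690)
step 29: x0=(-1.4582, 0.7488) x1=(1.7344, 2.7062) x2=(-1.5486, 1.8221) x3=(1.6526, 1.7100)
step 0 velocities: v0=(0.3200, 0.2200) v1=(0.3500, 0.9700) v2=(-0.0500, 0.5700) v3=(0.9800, 0.7900)
step 0: KE=1.2819, PE=-0.7463, E=0.5356
step 29 velocities: v0=(0.3387, 0.4135) v1=(0.3782, 0.8548) v2=(-0.0961, -0.1201) v3=(0.8962, 1.0489)
step 29: KE=1.3004, PE=-0.6056, E=0.6949

0.6949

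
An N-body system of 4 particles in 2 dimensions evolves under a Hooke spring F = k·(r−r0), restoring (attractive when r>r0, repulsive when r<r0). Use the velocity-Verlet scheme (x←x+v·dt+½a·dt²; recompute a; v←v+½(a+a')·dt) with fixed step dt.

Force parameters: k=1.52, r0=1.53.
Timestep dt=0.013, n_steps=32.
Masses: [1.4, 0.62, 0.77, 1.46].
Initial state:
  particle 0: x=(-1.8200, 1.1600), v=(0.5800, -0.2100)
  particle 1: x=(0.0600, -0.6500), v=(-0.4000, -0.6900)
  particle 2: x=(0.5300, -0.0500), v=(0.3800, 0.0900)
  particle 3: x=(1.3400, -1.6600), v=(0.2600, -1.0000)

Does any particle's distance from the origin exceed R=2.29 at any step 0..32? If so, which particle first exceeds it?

step 0: x0=(-1.8200, 1.1600) x1=(0.0600, -0.6500) x2=(0.5300, -0.0500) x3=(1.3400, -1.6600)
step 1: x0=(-1.8121, 1.1570) x1=(0.0546, -0.6590) x2=(0.5349, -0.0487) x3=(1.3432, -1.6728)
step 2: x0=(-1.8035, 1.1534) x1=(0.0486, -0.6679) x2=(0.5396, -0.0471) x3=(1.3460, -1.6853)
step 3: x0=(-1.7943, 1.1493) x1=(0.0423, -0.6767) x2=(0.5442, -0.0452) x3=(1.3484, -1.6973)
step 4: x0=(-1.7843, 1.1446) x1=(0.0354, -0.6856) x2=(0.5487, -0.0431) x3=(1.3504, -1.7090)
step 5: x0=(-1.7737, 1.1393) x1=(0.0281, -0.6944) x2=(0.5531, -0.0407) x3=(1.3520, -1.7203)
step 6: x0=(-1.7624, 1.1335) x1=(0.0204, -0.7031) x2=(0.5573, -0.0381) x3=(1.3532, -1.7312)
step 7: x0=(-1.7504, 1.1271) x1=(0.0123, -0.7118) x2=(0.5614, -0.0352) x3=(1.3540, -1.7417)
step 8: x0=(-1.7377, 1.1202) x1=(0.0037, -0.7204) x2=(0.5653, -0.0321) x3=(1.3544, -1.7518)
step 9: x0=(-1.7244, 1.1127) x1=(-0.0053, -0.7290) x2=(0.5692, -0.0288) x3=(1.3545, -1.7615)
step 10: x0=(-1.7105, 1.1046) x1=(-0.0146, -0.7376) x2=(0.5729, -0.0253) x3=(1.3541, -1.7708)
step 11: x0=(-1.6958, 1.0960) x1=(-0.0243, -0.7460) x2=(0.5765, -0.0216) x3=(1.3533, -1.7798)
step 12: x0=(-1.6806, 1.0869) x1=(-0.0344, -0.7544) x2=(0.5800, -0.0178) x3=(1.3521, -1.7883)
step 13: x0=(-1.6647, 1.0772) x1=(-0.0448, -0.7628) x2=(0.5833, -0.0137) x3=(1.3506, -1.7964)
step 14: x0=(-1.6482, 1.0670) x1=(-0.0555, -0.7711) x2=(0.5865, -0.0095) x3=(1.3486, -1.8041)
step 15: x0=(-1.6311, 1.0562) x1=(-0.0666, -0.7793) x2=(0.5897, -0.0052) x3=(1.3463, -1.8114)
step 16: x0=(-1.6134, 1.0450) x1=(-0.0779, -0.7875) x2=(0.5927, -0.0007) x3=(1.3435, -1.8182)
step 17: x0=(-1.5951, 1.0331) x1=(-0.0896, -0.7956) x2=(0.5956, 0.0039) x3=(1.3404, -1.8247)
step 18: x0=(-1.5762, 1.0208) x1=(-0.1015, -0.8037) x2=(0.5983, 0.0086) x3=(1.3369, -1.8307)
step 19: x0=(-1.5567, 1.0080) x1=(-0.1137, -0.8117) x2=(0.6010, 0.0134) x3=(1.3330, -1.8364)
step 20: x0=(-1.5367, 0.9947) x1=(-0.1261, -0.8196) x2=(0.6036, 0.0182) x3=(1.3287, -1.8416)
step 21: x0=(-1.5161, 0.9808) x1=(-0.1388, -0.8275) x2=(0.6060, 0.0232) x3=(1.3241, -1.8464)
step 22: x0=(-1.4950, 0.9665) x1=(-0.1516, -0.8353) x2=(0.6084, 0.0282) x3=(1.3190, -1.8508)
step 23: x0=(-1.4734, 0.9517) x1=(-0.1647, -0.8430) x2=(0.6107, 0.0333) x3=(1.3136, -1.8548)
step 24: x0=(-1.4512, 0.9364) x1=(-0.1779, -0.8507) x2=(0.6129, 0.0384) x3=(1.3079, -1.8584)
step 25: x0=(-1.4286, 0.9207) x1=(-0.1913, -0.8583) x2=(0.6150, 0.0435) x3=(1.3017, -1.8616)
step 26: x0=(-1.4054, 0.9045) x1=(-0.2048, -0.8659) x2=(0.6170, 0.0487) x3=(1.2952, -1.8644)
step 27: x0=(-1.3818, 0.8878) x1=(-0.2185, -0.8734) x2=(0.6189, 0.0539) x3=(1.2884, -1.8668)
step 28: x0=(-1.3577, 0.8707) x1=(-0.2322, -0.8809) x2=(0.6208, 0.0590) x3=(1.2812, -1.8687)
step 29: x0=(-1.3332, 0.8532) x1=(-0.2461, -0.8883) x2=(0.6225, 0.0641) x3=(1.2736, -1.8703)
step 30: x0=(-1.3082, 0.8353) x1=(-0.2601, -0.8957) x2=(0.6242, 0.0693) x3=(1.2657, -1.8715)
step 31: x0=(-1.2829, 0.8169) x1=(-0.2741, -0.9030) x2=(0.6259, 0.0743) x3=(1.2575, -1.8723)
step 32: x0=(-1.2571, 0.7982) x1=(-0.2882, -0.9103) x2=(0.6274, 0.0793) x3=(1.2489, -1.8727)

no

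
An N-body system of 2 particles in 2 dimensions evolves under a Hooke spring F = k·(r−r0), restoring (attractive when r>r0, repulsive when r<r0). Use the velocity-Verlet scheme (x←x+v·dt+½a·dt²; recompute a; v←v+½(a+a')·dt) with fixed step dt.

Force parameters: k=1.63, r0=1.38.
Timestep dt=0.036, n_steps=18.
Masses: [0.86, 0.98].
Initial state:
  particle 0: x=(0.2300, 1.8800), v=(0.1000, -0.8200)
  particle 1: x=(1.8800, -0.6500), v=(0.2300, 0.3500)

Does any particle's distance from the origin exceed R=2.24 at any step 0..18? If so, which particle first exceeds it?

step 0: x0=(0.2300, 1.8800) x1=(1.8800, -0.6500)
step 1: x0=(0.2347, 1.8488) x1=(1.8873, -0.6359)
step 2: x0=(0.2416, 1.8143) x1=(1.8927, -0.6190)
step 3: x0=(0.2506, 1.7766) x1=(1.8962, -0.5992)
step 4: x0=(0.2618, 1.7359) x1=(1.8979, -0.5768)
step 5: x0=(0.2750, 1.6923) x1=(1.8977, -0.5518)
step 6: x0=(0.2902, 1.6459) x1=(1.8958, -0.5244)
step 7: x0=(0.3073, 1.5969) x1=(1.8922, -0.4947)
step 8: x0=(0.3263, 1.5455) x1=(1.8870, -0.4629)
step 9: x0=(0.3470, 1.4918) x1=(1.8802, -0.4291)
step 10: x0=(0.3694, 1.4360) x1=(1.8720, -0.3935)
step 11: x0=(0.3934, 1.3784) x1=(1.8625, -0.3562)
step 12: x0=(0.4187, 1.3191) x1=(1.8517, -0.3175)
step 13: x0=(0.4453, 1.2583) x1=(1.8397, -0.2774)
step 14: x0=(0.4731, 1.1963) x1=(1.8268, -0.2363)
step 15: x0=(0.5019, 1.1332) x1=(1.8130, -0.1942)
step 16: x0=(0.5315, 1.0693) x1=(1.7984, -0.1514)
step 17: x0=(0.5618, 1.0047) x1=(1.7833, -0.1080)
step 18: x0=(0.5926, 0.9396) x1=(1.7677, -0.0643)

no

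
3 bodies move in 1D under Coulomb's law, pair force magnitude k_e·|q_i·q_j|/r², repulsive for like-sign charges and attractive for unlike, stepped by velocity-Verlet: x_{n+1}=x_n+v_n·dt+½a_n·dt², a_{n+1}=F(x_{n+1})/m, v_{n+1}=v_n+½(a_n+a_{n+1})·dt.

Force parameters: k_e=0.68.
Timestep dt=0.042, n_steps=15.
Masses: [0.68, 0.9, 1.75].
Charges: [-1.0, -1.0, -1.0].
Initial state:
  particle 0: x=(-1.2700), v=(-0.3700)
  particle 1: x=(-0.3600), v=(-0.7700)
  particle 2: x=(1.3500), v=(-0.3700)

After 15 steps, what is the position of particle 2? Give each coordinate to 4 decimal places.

step 0: x0=(-1.2700) x1=(-0.3600) x2=(1.3500)
step 1: x0=(-1.2867) x1=(-0.3918) x2=(1.3346)
step 2: x0=(-1.3059) x1=(-0.4223) x2=(1.3196)
step 3: x0=(-1.3276) x1=(-0.4516) x2=(1.3049)
step 4: x0=(-1.3519) x1=(-0.4796) x2=(1.2905)
step 5: x0=(-1.3787) x1=(-0.5062) x2=(1.2764)
step 6: x0=(-1.4081) x1=(-0.5315) x2=(1.2626)
step 7: x0=(-1.4401) x1=(-0.5555) x2=(1.2492)
step 8: x0=(-1.4745) x1=(-0.5782) x2=(1.2360)
step 9: x0=(-1.5114) x1=(-0.5997) x2=(1.2232)
step 10: x0=(-1.5506) x1=(-0.6199) x2=(1.2106)
step 11: x0=(-1.5921) x1=(-0.6390) x2=(1.1983)
step 12: x0=(-1.6358) x1=(-0.6571) x2=(1.1864)
step 13: x0=(-1.6815) x1=(-0.6741) x2=(1.1747)
step 14: x0=(-1.7292) x1=(-0.6902) x2=(1.1633)
step 15: x0=(-1.7787) x1=(-0.7055) x2=(1.1522)

(1.1522)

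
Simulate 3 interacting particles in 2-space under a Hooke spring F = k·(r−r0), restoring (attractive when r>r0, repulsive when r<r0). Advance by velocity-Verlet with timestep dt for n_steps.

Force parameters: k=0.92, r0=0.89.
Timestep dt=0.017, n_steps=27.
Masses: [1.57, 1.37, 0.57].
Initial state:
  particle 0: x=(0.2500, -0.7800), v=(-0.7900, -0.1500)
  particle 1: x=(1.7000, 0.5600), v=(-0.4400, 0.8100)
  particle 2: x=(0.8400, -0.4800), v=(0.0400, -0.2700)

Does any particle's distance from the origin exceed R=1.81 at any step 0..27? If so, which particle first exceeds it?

no

step 0: x0=(0.2500, -0.7800) x1=(1.7000, 0.5600) x2=(0.8400, -0.4800)
step 1: x0=(0.2366, -0.7825) x1=(1.6924, 0.5737) x2=(0.8408, -0.4845)
step 2: x0=(0.2233, -0.7849) x1=(1.6846, 0.5871) x2=(0.8418, -0.4888)
step 3: x0=(0.2102, -0.7872) x1=(1.6766, 0.6003) x2=(0.8431, -0.4928)
step 4: x0=(0.1971, -0.7893) x1=(1.6684, 0.6133) x2=(0.8445, -0.4966)
step 5: x0=(0.1842, -0.7913) x1=(1.6599, 0.6261) x2=(0.8462, -0.5003)
step 6: x0=(0.1713, -0.7932) x1=(1.6513, 0.6387) x2=(0.8481, -0.5037)
step 7: x0=(0.1586, -0.7950) x1=(1.6424, 0.6510) x2=(0.8502, -0.5068)
step 8: x0=(0.1460, -0.7967) x1=(1.6333, 0.6630) x2=(0.8525, -0.5098)
step 9: x0=(0.1336, -0.7982) x1=(1.6239, 0.6748) x2=(0.8549, -0.5125)
step 10: x0=(0.1212, -0.7996) x1=(1.6144, 0.6864) x2=(0.8576, -0.5150)
step 11: x0=(0.1090, -0.8008) x1=(1.6046, 0.6977) x2=(0.8604, -0.5173)
step 12: x0=(0.0969, -0.8019) x1=(1.5946, 0.7087) x2=(0.8634, -0.5193)
step 13: x0=(0.0850, -0.8029) x1=(1.5844, 0.7195) x2=(0.8666, -0.5212)
step 14: x0=(0.0732, -0.8037) x1=(1.5740, 0.7301) x2=(0.8699, -0.5227)
step 15: x0=(0.0615, -0.8043) x1=(1.5633, 0.7403) x2=(0.8733, -0.5241)
step 16: x0=(0.0500, -0.8048) x1=(1.5524, 0.7503) x2=(0.8769, -0.5252)
step 17: x0=(0.0386, -0.8052) x1=(1.5413, 0.7600) x2=(0.8807, -0.5261)
step 18: x0=(0.0274, -0.8054) x1=(1.5300, 0.7695) x2=(0.8845, -0.5268)
step 19: x0=(0.0163, -0.8054) x1=(1.5185, 0.7786) x2=(0.8885, -0.5273)
step 20: x0=(0.0054, -0.8053) x1=(1.5067, 0.7875) x2=(0.8925, -0.5275)
step 21: x0=(-0.0053, -0.8050) x1=(1.4947, 0.7961) x2=(0.8967, -0.5274)
step 22: x0=(-0.0159, -0.8046) x1=(1.4825, 0.8044) x2=(0.9009, -0.5272)
step 23: x0=(-0.0264, -0.8040) x1=(1.4701, 0.8125) x2=(0.9052, -0.5267)
step 24: x0=(-0.0366, -0.8032) x1=(1.4574, 0.8202) x2=(0.9096, -0.5260)
step 25: x0=(-0.0467, -0.8022) x1=(1.4446, 0.8277) x2=(0.9140, -0.5250)
step 26: x0=(-0.0567, -0.8011) x1=(1.4315, 0.8348) x2=(0.9185, -0.5239)
step 27: x0=(-0.0664, -0.7998) x1=(1.4182, 0.8417) x2=(0.9230, -0.5224)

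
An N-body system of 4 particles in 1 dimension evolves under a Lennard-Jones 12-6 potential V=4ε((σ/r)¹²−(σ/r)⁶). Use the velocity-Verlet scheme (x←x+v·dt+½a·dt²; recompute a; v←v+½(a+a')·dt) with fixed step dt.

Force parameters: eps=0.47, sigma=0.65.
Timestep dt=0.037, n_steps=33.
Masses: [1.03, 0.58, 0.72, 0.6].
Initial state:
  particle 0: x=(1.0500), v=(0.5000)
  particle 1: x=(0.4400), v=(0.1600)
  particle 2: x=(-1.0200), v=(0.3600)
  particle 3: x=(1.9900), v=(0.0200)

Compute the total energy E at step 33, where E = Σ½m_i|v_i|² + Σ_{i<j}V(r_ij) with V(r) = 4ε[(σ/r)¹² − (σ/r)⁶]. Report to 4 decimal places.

1.7925

step 0: x0=(1.0500) x1=(0.4400) x2=(-1.0200) x3=(1.9900)
step 1: x0=(1.1039) x1=(0.3843) x2=(-1.0066) x3=(1.9895)
step 2: x0=(1.1605) x1=(0.3268) x2=(-0.9931) x3=(1.9859)
step 3: x0=(1.2172) x1=(0.2729) x2=(-0.9793) x3=(1.9782)
step 4: x0=(1.2743) x1=(0.2211) x2=(-0.9652) x3=(1.9676)
step 5: x0=(1.3254) x1=(0.1700) x2=(-0.9506) x3=(1.9660)
step 6: x0=(1.3459) x1=(0.1188) x2=(-0.9353) x3=(2.0162)
step 7: x0=(1.3539) x1=(0.0668) x2=(-0.9191) x3=(2.0875)
step 8: x0=(1.3619) x1=(0.0133) x2=(-0.9013) x3=(2.1583)
step 9: x0=(1.3721) x1=(-0.0427) x2=(-0.8813) x3=(2.2251)
step 10: x0=(1.3843) x1=(-0.1025) x2=(-0.8581) x3=(2.2884)
step 11: x0=(1.3980) x1=(-0.1648) x2=(-0.8328) x3=(2.3488)
step 12: x0=(1.4130) x1=(-0.2034) x2=(-0.8265) x3=(2.4070)
step 13: x0=(1.4290) x1=(-0.1550) x2=(-0.8902) x3=(2.4635)
step 14: x0=(1.4457) x1=(-0.1072) x2=(-0.9533) x3=(2.5186)
step 15: x0=(1.4629) x1=(-0.0632) x2=(-1.0134) x3=(2.5727)
step 16: x0=(1.4806) x1=(-0.0213) x2=(-1.0716) x3=(2.6259)
step 17: x0=(1.4987) x1=(0.0194) x2=(-1.1288) x3=(2.6784)
step 18: x0=(1.5169) x1=(0.0595) x2=(-1.1854) x3=(2.7303)
step 19: x0=(1.5354) x1=(0.0994) x2=(-1.2417) x3=(2.7818)
step 20: x0=(1.5541) x1=(0.1392) x2=(-1.2977) x3=(2.8328)
step 21: x0=(1.5728) x1=(0.1790) x2=(-1.3537) x3=(2.8836)
step 22: x0=(1.5916) x1=(0.2188) x2=(-1.4095) x3=(2.9340)
step 23: x0=(1.6104) x1=(0.2589) x2=(-1.4653) x3=(2.9842)
step 24: x0=(1.6292) x1=(0.2991) x2=(-1.5211) x3=(3.0341)
step 25: x0=(1.6480) x1=(0.3396) x2=(-1.5769) x3=(3.0839)
step 26: x0=(1.6666) x1=(0.3803) x2=(-1.6326) x3=(3.1336)
step 27: x0=(1.6852) x1=(0.4214) x2=(-1.6883) x3=(3.1831)
step 28: x0=(1.7036) x1=(0.4628) x2=(-1.7440) x3=(3.2325)
step 29: x0=(1.7218) x1=(0.5047) x2=(-1.7997) x3=(3.2818)
step 30: x0=(1.7398) x1=(0.5470) x2=(-1.8554) x3=(3.3310)
step 31: x0=(1.7576) x1=(0.5899) x2=(-1.9111) x3=(3.3801)
step 32: x0=(1.7750) x1=(0.6334) x2=(-1.9668) x3=(3.4292)
step 33: x0=(1.7920) x1=(0.6777) x2=(-2.0225) x3=(3.4782)
step 0 velocities: v0=(0.5000) v1=(0.1600) v2=(0.3600) v3=(0.0200)
step 0: KE=0.1830, PE=1.0668, E=1.2498
step 33 velocities: v0=(0.4541) v1=(1.2078) v2=(-1.5050) v3=(1.3239)
step 33: KE=1.8705, PE=-0.0780, E=1.7925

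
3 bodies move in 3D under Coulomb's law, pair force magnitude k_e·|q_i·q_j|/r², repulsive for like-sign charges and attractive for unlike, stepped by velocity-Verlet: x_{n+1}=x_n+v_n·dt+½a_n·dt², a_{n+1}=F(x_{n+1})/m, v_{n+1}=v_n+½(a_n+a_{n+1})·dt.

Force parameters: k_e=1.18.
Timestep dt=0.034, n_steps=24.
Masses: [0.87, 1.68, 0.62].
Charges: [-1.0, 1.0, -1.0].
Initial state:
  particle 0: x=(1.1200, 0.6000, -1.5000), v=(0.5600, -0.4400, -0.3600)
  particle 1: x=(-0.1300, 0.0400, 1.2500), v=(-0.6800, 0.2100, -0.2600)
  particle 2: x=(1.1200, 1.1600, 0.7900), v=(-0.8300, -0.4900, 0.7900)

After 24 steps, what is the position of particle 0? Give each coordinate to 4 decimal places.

(1.5635, 0.2230, -1.8166)

step 0: x0=(1.1200, 0.6000, -1.5000) x1=(-0.1300, 0.0400, 1.2500) x2=(1.1200, 1.1600, 0.7900)
step 1: x0=(1.1390, 0.5850, -1.5123) x1=(-0.1530, 0.0472, 1.2411) x2=(1.0915, 1.1432, 0.8171)
step 2: x0=(1.1579, 0.5699, -1.5247) x1=(-0.1758, 0.0547, 1.2320) x2=(1.0625, 1.1259, 0.8449)
step 3: x0=(1.1768, 0.5547, -1.5373) x1=(-0.1983, 0.0623, 1.2228) x2=(1.0329, 1.1083, 0.8731)
step 4: x0=(1.1957, 0.5394, -1.5499) x1=(-0.2206, 0.0701, 1.2135) x2=(1.0026, 1.0902, 0.9019)
step 5: x0=(1.2144, 0.5241, -1.5626) x1=(-0.2426, 0.0781, 1.2040) x2=(0.9717, 1.0717, 0.9311)
step 6: x0=(1.2332, 0.5087, -1.5755) x1=(-0.2643, 0.0864, 1.1944) x2=(0.9401, 1.0527, 0.9609)
step 7: x0=(1.2518, 0.4932, -1.5884) x1=(-0.2857, 0.0948, 1.1847) x2=(0.9078, 1.0332, 0.9911)
step 8: x0=(1.2705, 0.4776, -1.6014) x1=(-0.3068, 0.1035, 1.1749) x2=(0.8747, 1.0132, 1.0217)
step 9: x0=(1.2891, 0.4620, -1.6145) x1=(-0.3276, 0.1124, 1.1650) x2=(0.8408, 0.9926, 1.0527)
step 10: x0=(1.3076, 0.4463, -1.6276) x1=(-0.3480, 0.1216, 1.1549) x2=(0.8060, 0.9715, 1.0840)
step 11: x0=(1.3261, 0.4306, -1.6409) x1=(-0.3681, 0.1310, 1.1448) x2=(0.7703, 0.9499, 1.1157)
step 12: x0=(1.3446, 0.4148, -1.6541) x1=(-0.3878, 0.1406, 1.1346) x2=(0.7337, 0.9276, 1.1477)
step 13: x0=(1.3630, 0.3990, -1.6675) x1=(-0.4072, 0.1505, 1.1244) x2=(0.6961, 0.9047, 1.1799)
step 14: x0=(1.3814, 0.3832, -1.6809) x1=(-0.4261, 0.1606, 1.1141) x2=(0.6573, 0.8811, 1.2122)
step 15: x0=(1.3998, 0.3673, -1.6943) x1=(-0.4445, 0.1710, 1.1038) x2=(0.6175, 0.8569, 1.2448)
step 16: x0=(1.4181, 0.3513, -1.7078) x1=(-0.4626, 0.1817, 1.0935) x2=(0.5764, 0.8320, 1.2774)
step 17: x0=(1.4364, 0.3354, -1.7213) x1=(-0.4801, 0.1927, 1.0832) x2=(0.5341, 0.8063, 1.3099)
step 18: x0=(1.4547, 0.3194, -1.7348) x1=(-0.4971, 0.2040, 1.0729) x2=(0.4905, 0.7800, 1.3425)
step 19: x0=(1.4729, 0.3034, -1.7484) x1=(-0.5136, 0.2155, 1.0628) x2=(0.4454, 0.7528, 1.3748)
step 20: x0=(1.4911, 0.2874, -1.7620) x1=(-0.5295, 0.2274, 1.0527) x2=(0.3989, 0.7249, 1.4069)
step 21: x0=(1.5092, 0.2713, -1.7756) x1=(-0.5449, 0.2395, 1.0428) x2=(0.3508, 0.6963, 1.4386)
step 22: x0=(1.5274, 0.2552, -1.7893) x1=(-0.5596, 0.2519, 1.0331) x2=(0.3011, 0.6668, 1.4697)
step 23: x0=(1.5455, 0.2391, -1.8029) x1=(-0.5737, 0.2647, 1.0236) x2=(0.2498, 0.6366, 1.5002)
step 24: x0=(1.5635, 0.2230, -1.8166) x1=(-0.5871, 0.2777, 1.0145) x2=(0.1966, 0.6056, 1.5299)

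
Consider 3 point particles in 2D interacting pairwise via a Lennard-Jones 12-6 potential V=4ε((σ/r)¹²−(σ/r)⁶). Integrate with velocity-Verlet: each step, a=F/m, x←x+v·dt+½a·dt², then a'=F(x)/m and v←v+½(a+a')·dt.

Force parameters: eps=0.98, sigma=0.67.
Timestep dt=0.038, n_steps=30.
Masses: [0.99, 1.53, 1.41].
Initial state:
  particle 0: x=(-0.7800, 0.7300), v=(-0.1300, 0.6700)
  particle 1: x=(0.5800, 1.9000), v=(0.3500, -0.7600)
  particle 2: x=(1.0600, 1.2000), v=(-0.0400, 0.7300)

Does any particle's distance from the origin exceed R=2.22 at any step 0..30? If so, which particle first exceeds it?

no

step 0: x0=(-0.7800, 0.7300) x1=(0.5800, 1.9000) x2=(1.0600, 1.2000)
step 1: x0=(-0.7849, 0.7555) x1=(0.5942, 1.8698) x2=(1.0575, 1.2292)
step 2: x0=(-0.7897, 0.7810) x1=(0.6100, 1.8373) x2=(1.0532, 1.2608)
step 3: x0=(-0.7945, 0.8066) x1=(0.6232, 1.8082) x2=(1.0517, 1.2887)
step 4: x0=(-0.7991, 0.8322) x1=(0.6172, 1.8022) x2=(1.0709, 1.2915)
step 5: x0=(-0.8037, 0.8579) x1=(0.5961, 1.8131) x2=(1.1063, 1.2760)
step 6: x0=(-0.8082, 0.8836) x1=(0.5740, 1.8250) x2=(1.1430, 1.2592)
step 7: x0=(-0.8126, 0.9093) x1=(0.5540, 1.8349) x2=(1.1772, 1.2447)
step 8: x0=(-0.8169, 0.9352) x1=(0.5362, 1.8424) x2=(1.2089, 1.2327)
step 9: x0=(-0.8210, 0.9610) x1=(0.5204, 1.8482) x2=(1.2385, 1.2225)
step 10: x0=(-0.8251, 0.9870) x1=(0.5061, 1.8525) x2=(1.2663, 1.2139)
step 11: x0=(-0.8291, 1.0130) x1=(0.4931, 1.8556) x2=(1.2927, 1.2065)
step 12: x0=(-0.8329, 1.0391) x1=(0.4810, 1.8579) x2=(1.3179, 1.2001)
step 13: x0=(-0.8366, 1.0652) x1=(0.4698, 1.8594) x2=(1.3421, 1.1944)
step 14: x0=(-0.8401, 1.0915) x1=(0.4593, 1.8602) x2=(1.3654, 1.1893)
step 15: x0=(-0.8435, 1.1178) x1=(0.4492, 1.8606) x2=(1.3881, 1.1847)
step 16: x0=(-0.8467, 1.1442) x1=(0.4397, 1.8604) x2=(1.4102, 1.1806)
step 17: x0=(-0.8498, 1.1707) x1=(0.4305, 1.8599) x2=(1.4318, 1.1768)
step 18: x0=(-0.8526, 1.1974) x1=(0.4215, 1.8591) x2=(1.4529, 1.1733)
step 19: x0=(-0.8552, 1.2241) x1=(0.4128, 1.8579) x2=(1.4737, 1.1700)
step 20: x0=(-0.8575, 1.2510) x1=(0.4042, 1.8565) x2=(1.4940, 1.1670)
step 21: x0=(-0.8596, 1.2779) x1=(0.3958, 1.8548) x2=(1.5141, 1.1642)
step 22: x0=(-0.8614, 1.3050) x1=(0.3874, 1.8528) x2=(1.5339, 1.1615)
step 23: x0=(-0.8629, 1.3323) x1=(0.3790, 1.8507) x2=(1.5535, 1.1590)
step 24: x0=(-0.8640, 1.3597) x1=(0.3706, 1.8483) x2=(1.5729, 1.1566)
step 25: x0=(-0.8647, 1.3872) x1=(0.3621, 1.8458) x2=(1.5921, 1.1543)
step 26: x0=(-0.8650, 1.4149) x1=(0.3534, 1.8430) x2=(1.6111, 1.1521)
step 27: x0=(-0.8648, 1.4428) x1=(0.3447, 1.8401) x2=(1.6299, 1.1500)
step 28: x0=(-0.8641, 1.4708) x1=(0.3357, 1.8370) x2=(1.6486, 1.1480)
step 29: x0=(-0.8629, 1.4990) x1=(0.3264, 1.8337) x2=(1.6672, 1.1460)
step 30: x0=(-0.8609, 1.5274) x1=(0.3168, 1.8303) x2=(1.6857, 1.1441)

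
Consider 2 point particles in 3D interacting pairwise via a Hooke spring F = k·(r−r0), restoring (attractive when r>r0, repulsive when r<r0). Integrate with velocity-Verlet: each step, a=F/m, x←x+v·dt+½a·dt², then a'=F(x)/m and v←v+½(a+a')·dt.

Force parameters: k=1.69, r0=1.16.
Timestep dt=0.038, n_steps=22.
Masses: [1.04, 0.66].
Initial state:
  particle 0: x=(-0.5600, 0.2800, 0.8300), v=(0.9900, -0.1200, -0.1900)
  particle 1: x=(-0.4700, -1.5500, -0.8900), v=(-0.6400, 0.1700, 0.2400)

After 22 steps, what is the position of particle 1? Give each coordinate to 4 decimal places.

step 0: x0=(-0.5600, 0.2800, 0.8300) x1=(-0.4700, -1.5500, -0.8900)
step 1: x0=(-0.5223, 0.2743, 0.8217) x1=(-0.4944, -1.5417, -0.8792)
step 2: x0=(-0.4846, 0.2663, 0.8113) x1=(-0.5189, -1.5299, -0.8650)
step 3: x0=(-0.4469, 0.2561, 0.7987) x1=(-0.5433, -1.5145, -0.8475)
step 4: x0=(-0.4094, 0.2437, 0.7842) x1=(-0.5675, -1.4957, -0.8269)
step 5: x0=(-0.3720, 0.2292, 0.7678) x1=(-0.5914, -1.4736, -0.8032)
step 6: x0=(-0.3349, 0.2128, 0.7495) x1=(-0.6149, -1.4484, -0.7766)
step 7: x0=(-0.2981, 0.1944, 0.7294) x1=(-0.6379, -1.4202, -0.7473)
step 8: x0=(-0.2617, 0.1742, 0.7077) x1=(-0.6603, -1.3891, -0.7153)
step 9: x0=(-0.2258, 0.1523, 0.6844) x1=(-0.6820, -1.3553, -0.6809)
step 10: x0=(-0.1903, 0.1289, 0.6598) x1=(-0.7030, -1.3191, -0.6443)
step 11: x0=(-0.1553, 0.1040, 0.6338) x1=(-0.7232, -1.2806, -0.6056)
step 12: x0=(-0.1208, 0.0778, 0.6066) x1=(-0.7425, -1.2401, -0.5651)
step 13: x0=(-0.0869, 0.0504, 0.5785) x1=(-0.7609, -1.1977, -0.5230)
step 14: x0=(-0.0536, 0.0220, 0.5494) x1=(-0.7785, -1.1537, -0.4794)
step 15: x0=(-0.0208, -0.0073, 0.5195) x1=(-0.7952, -1.1082, -0.4345)
step 16: x0=(0.0114, -0.0374, 0.4889) x1=(-0.8110, -1.0615, -0.3887)
step 17: x0=(0.0431, -0.0681, 0.4578) x1=(-0.8261, -1.0139, -0.3419)
step 18: x0=(0.0744, -0.0993, 0.4263) x1=(-0.8404, -0.9654, -0.2945)
step 19: x0=(0.1052, -0.1309, 0.3944) x1=(-0.8540, -0.9163, -0.2465)
step 20: x0=(0.1357, -0.1629, 0.3623) x1=(-0.8670, -0.8666, -0.1981)
step 21: x0=(0.1658, -0.1951, 0.3300) x1=(-0.8795, -0.8167, -0.1495)
step 22: x0=(0.1956, -0.2274, 0.2975) x1=(-0.8915, -0.7664, -0.1006)

(-0.8915, -0.7664, -0.1006)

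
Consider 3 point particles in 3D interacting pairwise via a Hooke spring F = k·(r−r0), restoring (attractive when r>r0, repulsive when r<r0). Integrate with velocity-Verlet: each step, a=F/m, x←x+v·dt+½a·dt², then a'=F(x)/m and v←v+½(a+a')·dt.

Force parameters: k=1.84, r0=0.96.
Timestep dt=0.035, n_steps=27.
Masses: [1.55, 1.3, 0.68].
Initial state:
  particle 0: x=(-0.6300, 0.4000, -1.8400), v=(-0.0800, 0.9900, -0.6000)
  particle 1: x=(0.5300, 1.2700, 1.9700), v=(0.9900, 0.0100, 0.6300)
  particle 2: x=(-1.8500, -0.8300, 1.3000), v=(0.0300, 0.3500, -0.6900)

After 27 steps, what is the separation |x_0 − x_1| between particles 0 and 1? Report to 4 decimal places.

1.2376

step 0: x0=(-0.6300, 0.4000, -1.8400) x1=(0.5300, 1.2700, 1.9700) x2=(-1.8500, -0.8300, 1.3000)
step 1: x0=(-0.6328, 0.4345, -1.8572) x1=(0.5624, 1.2685, 1.9891) x2=(-1.8447, -0.8138, 1.2728)
step 2: x0=(-0.6356, 0.4686, -1.8668) x1=(0.5903, 1.2633, 2.0022) x2=(-1.8308, -0.7897, 1.2397)
step 3: x0=(-0.6382, 0.5022, -1.8688) x1=(0.6136, 1.2546, 2.0093) x2=(-1.8084, -0.7578, 1.2009)
step 4: x0=(-0.6407, 0.5353, -1.8632) x1=(0.6323, 1.2424, 2.0102) x2=(-1.7775, -0.7181, 1.1565)
step 5: x0=(-0.6430, 0.5679, -1.8501) x1=(0.6463, 1.2269, 2.0049) x2=(-1.7382, -0.6708, 1.1070)
step 6: x0=(-0.6450, 0.6000, -1.8296) x1=(0.6558, 1.2082, 1.9933) x2=(-1.6909, -0.6163, 1.0524)
step 7: x0=(-0.6466, 0.6315, -1.8019) x1=(0.6607, 1.1865, 1.9756) x2=(-1.6356, -0.5546, 0.9933)
step 8: x0=(-0.6478, 0.6624, -1.7671) x1=(0.6611, 1.1620, 1.9517) x2=(-1.5729, -0.4863, 0.9299)
step 9: x0=(-0.6484, 0.6927, -1.7256) x1=(0.6572, 1.1349, 1.9218) x2=(-1.5031, -0.4117, 0.8626)
step 10: x0=(-0.6485, 0.7223, -1.6775) x1=(0.6492, 1.1055, 1.8858) x2=(-1.4266, -0.3312, 0.7919)
step 11: x0=(-0.6478, 0.7514, -1.6232) x1=(0.6371, 1.0739, 1.8440) x2=(-1.3440, -0.2453, 0.7182)
step 12: x0=(-0.6465, 0.7800, -1.5630) x1=(0.6211, 1.0405, 1.7965) x2=(-1.2557, -0.1545, 0.6419)
step 13: x0=(-0.6443, 0.8080, -1.4972) x1=(0.6015, 1.0054, 1.7435) x2=(-1.1623, -0.0594, 0.5635)
step 14: x0=(-0.6413, 0.8354, -1.4263) x1=(0.5786, 0.9691, 1.6852) x2=(-1.0644, 0.0395, 0.4835)
step 15: x0=(-0.6373, 0.8624, -1.3507) x1=(0.5525, 0.9316, 1.6219) x2=(-0.9627, 0.1416, 0.4022)
step 16: x0=(-0.6324, 0.8889, -1.2707) x1=(0.5236, 0.8933, 1.5538) x2=(-0.8577, 0.2463, 0.3203)
step 17: x0=(-0.6264, 0.9150, -1.1869) x1=(0.4920, 0.8544, 1.4812) x2=(-0.7501, 0.3530, 0.2381)
step 18: x0=(-0.6194, 0.9407, -1.0998) x1=(0.4581, 0.8152, 1.4046) x2=(-0.6403, 0.4613, 0.1561)
step 19: x0=(-0.6115, 0.9661, -1.0097) x1=(0.4222, 0.7759, 1.3242) x2=(-0.5289, 0.5705, 0.0747)
step 20: x0=(-0.6025, 0.9912, -0.9173) x1=(0.3846, 0.7366, 1.2404) x2=(-0.4163, 0.6802, -0.0057)
step 21: x0=(-0.5927, 1.0161, -0.8229) x1=(0.3454, 0.6975, 1.1536) x2=(-0.3028, 0.7899, -0.0847)
step 22: x0=(-0.5822, 1.0408, -0.7271) x1=(0.3049, 0.6588, 1.0642) x2=(-0.1885, 0.8995, -0.1620)
step 23: x0=(-0.5713, 1.0653, -0.6303) x1=(0.2634, 0.6206, 0.9725) x2=(-0.0732, 1.0087, -0.2374)
step 24: x0=(-0.5601, 1.0895, -0.5326) x1=(0.2210, 0.5830, 0.8790) x2=(0.0432, 1.1174, -0.3111)
step 25: x0=(-0.5488, 1.1134, -0.4341) x1=(0.1779, 0.5459, 0.7838) x2=(0.1607, 1.2257, -0.3834)
step 26: x0=(-0.5375, 1.1369, -0.3350) x1=(0.1344, 0.5096, 0.6872) x2=(0.2791, 1.3334, -0.4545)
step 27: x0=(-0.5261, 1.1601, -0.2355) x1=(0.0906, 0.4741, 0.5895) x2=(0.3976, 1.4404, -0.5244)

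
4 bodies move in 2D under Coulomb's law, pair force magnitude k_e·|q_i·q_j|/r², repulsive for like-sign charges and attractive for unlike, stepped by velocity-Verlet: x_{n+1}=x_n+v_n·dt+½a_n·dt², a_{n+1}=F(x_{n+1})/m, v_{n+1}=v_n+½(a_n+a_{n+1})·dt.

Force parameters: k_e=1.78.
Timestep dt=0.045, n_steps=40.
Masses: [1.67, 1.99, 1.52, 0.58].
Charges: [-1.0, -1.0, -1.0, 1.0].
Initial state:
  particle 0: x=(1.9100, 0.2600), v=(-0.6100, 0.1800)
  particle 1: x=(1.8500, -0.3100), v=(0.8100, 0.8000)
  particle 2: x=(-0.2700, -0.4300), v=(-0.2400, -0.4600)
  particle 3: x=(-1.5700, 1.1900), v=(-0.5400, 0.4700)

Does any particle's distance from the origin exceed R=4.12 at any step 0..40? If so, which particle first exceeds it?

no

step 0: x0=(1.9100, 0.2600) x1=(1.8500, -0.3100) x2=(-0.2700, -0.4300) x3=(-1.5700, 1.1900)
step 1: x0=(1.8830, 0.2715) x1=(1.8863, -0.2767) x2=(-0.2815, -0.4506) x3=(-1.5934, 1.2104)
step 2: x0=(1.8562, 0.2903) x1=(1.9229, -0.2494) x2=(-0.2942, -0.4709) x3=(-1.6151, 1.2295)
step 3: x0=(1.8287, 0.3165) x1=(1.9605, -0.2280) x2=(-0.3081, -0.4910) x3=(-1.6351, 1.2472)
step 4: x0=(1.7999, 0.3496) x1=(1.9997, -0.2122) x2=(-0.3232, -0.5110) x3=(-1.6535, 1.2636)
step 5: x0=(1.7692, 0.3886) x1=(2.0408, -0.2011) x2=(-0.3394, -0.5308) x3=(-1.6703, 1.2787)
step 6: x0=(1.7366, 0.4325) x1=(2.0840, -0.1938) x2=(-0.3568, -0.5504) x3=(-1.6855, 1.2925)
step 7: x0=(1.7021, 0.4803) x1=(2.1290, -0.1895) x2=(-0.3752, -0.5700) x3=(-1.6992, 1.3051)
step 8: x0=(1.6660, 0.5312) x1=(2.1757, -0.1875) x2=(-0.3946, -0.5894) x3=(-1.7113, 1.3165)
step 9: x0=(1.6285, 0.5846) x1=(2.2240, -0.1874) x2=(-0.4150, -0.6087) x3=(-1.7220, 1.3267)
step 10: x0=(1.5897, 0.6400) x1=(2.2736, -0.1887) x2=(-0.4363, -0.6279) x3=(-1.7312, 1.3357)
step 11: x0=(1.5499, 0.6971) x1=(2.3243, -0.1912) x2=(-0.4585, -0.6470) x3=(-1.7389, 1.3436)
step 12: x0=(1.5091, 0.7556) x1=(2.3761, -0.1945) x2=(-0.4816, -0.6660) x3=(-1.7452, 1.3503)
step 13: x0=(1.4676, 0.8153) x1=(2.4287, -0.1986) x2=(-0.5055, -0.6850) x3=(-1.7500, 1.3558)
step 14: x0=(1.4254, 0.8761) x1=(2.4820, -0.2033) x2=(-0.5302, -0.7039) x3=(-1.7534, 1.3602)
step 15: x0=(1.3826, 0.9377) x1=(2.5360, -0.2085) x2=(-0.5557, -0.7227) x3=(-1.7553, 1.3635)
step 16: x0=(1.3393, 1.0003) x1=(2.5906, -0.2141) x2=(-0.5818, -0.7414) x3=(-1.7559, 1.3657)
step 17: x0=(1.2955, 1.0635) x1=(2.6457, -0.2201) x2=(-0.6087, -0.7601) x3=(-1.7550, 1.3667)
step 18: x0=(1.2512, 1.1274) x1=(2.7013, -0.2264) x2=(-0.6362, -0.7786) x3=(-1.7526, 1.3667)
step 19: x0=(1.2065, 1.1919) x1=(2.7573, -0.2330) x2=(-0.6643, -0.7971) x3=(-1.7489, 1.3655)
step 20: x0=(1.1613, 1.2570) x1=(2.8137, -0.2398) x2=(-0.6930, -0.8154) x3=(-1.7437, 1.3633)
step 21: x0=(1.1158, 1.3226) x1=(2.8704, -0.2467) x2=(-0.7223, -0.8337) x3=(-1.7370, 1.3600)
step 22: x0=(1.0699, 1.3886) x1=(2.9274, -0.2539) x2=(-0.7522, -0.8519) x3=(-1.7289, 1.3557)
step 23: x0=(1.0237, 1.4551) x1=(2.9847, -0.2612) x2=(-0.7825, -0.8699) x3=(-1.7194, 1.3503)
step 24: x0=(0.9770, 1.5220) x1=(3.0422, -0.2686) x2=(-0.8133, -0.8878) x3=(-1.7083, 1.3439)
step 25: x0=(0.9300, 1.5892) x1=(3.1000, -0.2762) x2=(-0.8446, -0.9055) x3=(-1.6958, 1.3364)
step 26: x0=(0.8826, 1.6568) x1=(3.1580, -0.2838) x2=(-0.8763, -0.9231) x3=(-1.6817, 1.3280)
step 27: x0=(0.8349, 1.7246) x1=(3.2162, -0.2915) x2=(-0.9085, -0.9405) x3=(-1.6662, 1.3185)
step 28: x0=(0.7867, 1.7928) x1=(3.2746, -0.2994) x2=(-0.9410, -0.9578) x3=(-1.6491, 1.3081)
step 29: x0=(0.7382, 1.8611) x1=(3.3331, -0.3073) x2=(-0.9740, -0.9748) x3=(-1.6305, 1.2968)
step 30: x0=(0.6892, 1.9297) x1=(3.3918, -0.3152) x2=(-1.0072, -0.9917) x3=(-1.6103, 1.2846)
step 31: x0=(0.6399, 1.9984) x1=(3.4506, -0.3233) x2=(-1.0408, -1.0083) x3=(-1.5886, 1.2715)
step 32: x0=(0.5901, 2.0673) x1=(3.5096, -0.3313) x2=(-1.0747, -1.0247) x3=(-1.5653, 1.2576)
step 33: x0=(0.5400, 2.1363) x1=(3.5686, -0.3395) x2=(-1.1089, -1.0409) x3=(-1.5405, 1.2430)
step 34: x0=(0.4894, 2.2054) x1=(3.6278, -0.3476) x2=(-1.1434, -1.0568) x3=(-1.5142, 1.2276)
step 35: x0=(0.4384, 2.2745) x1=(3.6871, -0.3558) x2=(-1.1782, -1.0725) x3=(-1.4863, 1.2116)
step 36: x0=(0.3870, 2.3436) x1=(3.7465, -0.3641) x2=(-1.2131, -1.0878) x3=(-1.4569, 1.1950)
step 37: x0=(0.3351, 2.4127) x1=(3.8060, -0.3724) x2=(-1.2483, -1.1029) x3=(-1.4261, 1.1778)
step 38: x0=(0.2829, 2.4817) x1=(3.8655, -0.3807) x2=(-1.2836, -1.1177) x3=(-1.3940, 1.1601)
step 39: x0=(0.2302, 2.5506) x1=(3.9252, -0.3890) x2=(-1.3192, -1.1322) x3=(-1.3604, 1.1421)
step 40: x0=(0.1772, 2.6193) x1=(3.9849, -0.3974) x2=(-1.3549, -1.1464) x3=(-1.3257, 1.1237)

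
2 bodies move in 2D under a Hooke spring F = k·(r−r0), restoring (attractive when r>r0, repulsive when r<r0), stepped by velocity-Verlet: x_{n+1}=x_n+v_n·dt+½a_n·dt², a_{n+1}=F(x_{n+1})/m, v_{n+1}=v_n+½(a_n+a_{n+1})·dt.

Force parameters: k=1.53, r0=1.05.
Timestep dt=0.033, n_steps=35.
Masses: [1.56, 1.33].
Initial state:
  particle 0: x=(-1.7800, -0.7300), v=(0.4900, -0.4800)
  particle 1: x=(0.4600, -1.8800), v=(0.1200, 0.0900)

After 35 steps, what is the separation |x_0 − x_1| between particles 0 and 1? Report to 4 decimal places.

0.5771

step 0: x0=(-1.7800, -0.7300) x1=(0.4600, -1.8800)
step 1: x0=(-1.7631, -0.7462) x1=(0.4631, -1.8766)
step 2: x0=(-1.7449, -0.7631) x1=(0.4647, -1.8724)
step 3: x0=(-1.7253, -0.7807) x1=(0.4646, -1.8674)
step 4: x0=(-1.7043, -0.7989) x1=(0.4630, -1.8616)
step 5: x0=(-1.6821, -0.8178) x1=(0.4598, -1.8551)
step 6: x0=(-1.6586, -0.8373) x1=(0.4551, -1.8478)
step 7: x0=(-1.6338, -0.8574) x1=(0.4490, -1.8398)
step 8: x0=(-1.6078, -0.8781) x1=(0.4415, -1.8312)
step 9: x0=(-1.5807, -0.8993) x1=(0.4325, -1.8219)
step 10: x0=(-1.5524, -0.9210) x1=(0.4223, -1.8120)
step 11: x0=(-1.5230, -0.9432) x1=(0.4108, -1.8016)
step 12: x0=(-1.4926, -0.9659) x1=(0.3980, -1.7906)
step 13: x0=(-1.4612, -0.9890) x1=(0.3841, -1.7791)
step 14: x0=(-1.4289, -1.0126) x1=(0.3691, -1.7671)
step 15: x0=(-1.3956, -1.0364) x1=(0.3531, -1.7547)
step 16: x0=(-1.3616, -1.0607) x1=(0.3361, -1.7419)
step 17: x0=(-1.3268, -1.0852) x1=(0.3181, -1.7287)
step 18: x0=(-1.2912, -1.1100) x1=(0.2994, -1.7152)
step 19: x0=(-1.2550, -1.1351) x1=(0.2798, -1.7014)
step 20: x0=(-1.2182, -1.1604) x1=(0.2596, -1.6874)
step 21: x0=(-1.1809, -1.1859) x1=(0.2388, -1.6731)
step 22: x0=(-1.1432, -1.2115) x1=(0.2174, -1.6587)
step 23: x0=(-1.1050, -1.2372) x1=(0.1956, -1.6441)
step 24: x0=(-1.0666, -1.2631) x1=(0.1734, -1.6293)
step 25: x0=(-1.0279, -1.2890) x1=(0.1509, -1.6145)
step 26: x0=(-0.9890, -1.3150) x1=(0.1283, -1.5997)
step 27: x0=(-0.9500, -1.3410) x1=(0.1054, -1.5848)
step 28: x0=(-0.9109, -1.3670) x1=(0.0826, -1.5699)
step 29: x0=(-0.8719, -1.3930) x1=(0.0598, -1.5550)
step 30: x0=(-0.8331, -1.4190) x1=(0.0371, -1.5401)
step 31: x0=(-0.7944, -1.4450) x1=(0.0146, -1.5253)
step 32: x0=(-0.7559, -1.4709) x1=(-0.0076, -1.5105)
step 33: x0=(-0.7178, -1.4968) x1=(-0.0294, -1.4957)
step 34: x0=(-0.6800, -1.5227) x1=(-0.0507, -1.4809)
step 35: x0=(-0.6427, -1.5487) x1=(-0.0715, -1.4661)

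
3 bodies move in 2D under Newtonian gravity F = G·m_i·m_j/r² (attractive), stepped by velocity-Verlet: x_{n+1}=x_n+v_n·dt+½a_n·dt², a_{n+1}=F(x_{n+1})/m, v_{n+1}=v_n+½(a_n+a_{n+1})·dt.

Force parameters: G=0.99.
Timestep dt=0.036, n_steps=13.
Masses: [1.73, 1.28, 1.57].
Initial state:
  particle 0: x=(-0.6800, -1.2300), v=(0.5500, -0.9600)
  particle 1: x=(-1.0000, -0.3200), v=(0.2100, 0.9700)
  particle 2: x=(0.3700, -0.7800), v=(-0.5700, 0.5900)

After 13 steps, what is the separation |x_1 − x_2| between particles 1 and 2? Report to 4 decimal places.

step 0: x0=(-0.6800, -1.2300) x1=(-1.0000, -0.3200) x2=(0.3700, -0.7800)
step 1: x0=(-0.6598, -1.2634) x1=(-0.9916, -0.2864) x2=(0.3483, -0.7590)
step 2: x0=(-0.6386, -1.2947) x1=(-0.9816, -0.2550) x2=(0.3243, -0.7385)
step 3: x0=(-0.6165, -1.3238) x1=(-0.9700, -0.2258) x2=(0.2980, -0.7185)
step 4: x0=(-0.5934, -1.3509) x1=(-0.9569, -0.1986) x2=(0.2693, -0.6993)
step 5: x0=(-0.5692, -1.3758) x1=(-0.9423, -0.1732) x2=(0.2382, -0.6809)
step 6: x0=(-0.5440, -1.3986) x1=(-0.9261, -0.1497) x2=(0.2047, -0.6633)
step 7: x0=(-0.5178, -1.4191) x1=(-0.9084, -0.1279) x2=(0.1687, -0.6468)
step 8: x0=(-0.4905, -1.4374) x1=(-0.8890, -0.1080) x2=(0.1304, -0.6313)
step 9: x0=(-0.4624, -1.4534) x1=(-0.8680, -0.0898) x2=(0.0897, -0.6169)
step 10: x0=(-0.4333, -1.4669) x1=(-0.8451, -0.0735) x2=(0.0465, -0.6037)
step 11: x0=(-0.4035, -1.4778) x1=(-0.8204, -0.0592) x2=(0.0009, -0.5917)
step 12: x0=(-0.3730, -1.4861) x1=(-0.7936, -0.0470) x2=(-0.0470, -0.5809)
step 13: x0=(-0.3420, -1.4916) x1=(-0.7646, -0.0371) x2=(-0.0974, -0.5712)

0.8546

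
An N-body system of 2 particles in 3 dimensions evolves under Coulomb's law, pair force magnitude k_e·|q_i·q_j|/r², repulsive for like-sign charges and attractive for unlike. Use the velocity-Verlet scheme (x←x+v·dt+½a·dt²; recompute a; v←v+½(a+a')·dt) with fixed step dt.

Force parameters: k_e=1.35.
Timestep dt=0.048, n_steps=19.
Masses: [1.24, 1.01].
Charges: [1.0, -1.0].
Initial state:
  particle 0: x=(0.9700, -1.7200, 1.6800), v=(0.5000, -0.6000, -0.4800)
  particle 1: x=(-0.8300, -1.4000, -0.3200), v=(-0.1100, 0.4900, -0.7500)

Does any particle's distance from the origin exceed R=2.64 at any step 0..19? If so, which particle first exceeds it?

yes, particle 0

step 0: x0=(0.9700, -1.7200, 1.6800) x1=(-0.8300, -1.4000, -0.3200)
step 1: x0=(0.9939, -1.7488, 1.6568) x1=(-0.8351, -1.3765, -0.3558)
step 2: x0=(1.0176, -1.7775, 1.6334) x1=(-0.8400, -1.3531, -0.3914)
step 3: x0=(1.0410, -1.8062, 1.6098) x1=(-0.8446, -1.3297, -0.4266)
step 4: x0=(1.0642, -1.8348, 1.5859) x1=(-0.8490, -1.3064, -0.4616)
step 5: x0=(1.0873, -1.8634, 1.5618) x1=(-0.8530, -1.2831, -0.4963)
step 6: x0=(1.1101, -1.8919, 1.5375) x1=(-0.8569, -1.2600, -0.5308)
step 7: x0=(1.1327, -1.9204, 1.5130) x1=(-0.8605, -1.2369, -0.5649)
step 8: x0=(1.1552, -1.9488, 1.4883) x1=(-0.8638, -1.2139, -0.5989)
step 9: x0=(1.1774, -1.9771, 1.4633) x1=(-0.8670, -1.1909, -0.6326)
step 10: x0=(1.1995, -2.0053, 1.4382) x1=(-0.8699, -1.1681, -0.6660)
step 11: x0=(1.2214, -2.0335, 1.4130) x1=(-0.8726, -1.1453, -0.6993)
step 12: x0=(1.2431, -2.0616, 1.3875) x1=(-0.8750, -1.1227, -0.7323)
step 13: x0=(1.2646, -2.0896, 1.3619) x1=(-0.8773, -1.1001, -0.7651)
step 14: x0=(1.2860, -2.1176, 1.3361) x1=(-0.8793, -1.0777, -0.7977)
step 15: x0=(1.3072, -2.1454, 1.3101) x1=(-0.8812, -1.0553, -0.8302)
step 16: x0=(1.3282, -2.1732, 1.2840) x1=(-0.8828, -1.0330, -0.8624)
step 17: x0=(1.3491, -2.2009, 1.2577) x1=(-0.8843, -1.0108, -0.8944)
step 18: x0=(1.3698, -2.2285, 1.2313) x1=(-0.8856, -0.9888, -0.9263)
step 19: x0=(1.3904, -2.2561, 1.2047) x1=(-0.8867, -0.9668, -0.9579)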